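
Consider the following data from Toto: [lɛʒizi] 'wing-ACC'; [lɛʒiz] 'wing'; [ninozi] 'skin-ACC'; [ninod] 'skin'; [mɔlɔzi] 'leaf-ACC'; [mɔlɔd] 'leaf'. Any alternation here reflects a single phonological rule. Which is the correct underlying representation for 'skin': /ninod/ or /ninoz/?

/ninod/

The root 'skin' surfaces as [ninozi] and [ninod], with a stem-final [z] ~ [d] alternation.
Compare 'wing', with invariant [z] in [lɛʒizi] and [lɛʒiz]: an analysis with underlying /z/ and a rule producing [d] in isolation would wrongly predict alternation here too.
Therefore /d/ is basic and [z] is derived by intervocalic spirantization (voiced stops become fricatives between vowels).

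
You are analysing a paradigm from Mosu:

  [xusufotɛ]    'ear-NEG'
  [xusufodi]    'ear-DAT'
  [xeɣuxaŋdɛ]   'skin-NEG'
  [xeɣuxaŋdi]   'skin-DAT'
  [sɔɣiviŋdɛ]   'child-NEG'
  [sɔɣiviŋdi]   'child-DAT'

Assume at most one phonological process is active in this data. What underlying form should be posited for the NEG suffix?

The NEG suffix surfaces as [-dɛ] and [-tɛ], depending on the final segment of the stem.
By contrast the DAT suffix keeps its initial [d] throughout — that segment must be underlying.
So the underlying form is /-tɛ/, and voiceless stops become voiced after a nasal.

/-tɛ/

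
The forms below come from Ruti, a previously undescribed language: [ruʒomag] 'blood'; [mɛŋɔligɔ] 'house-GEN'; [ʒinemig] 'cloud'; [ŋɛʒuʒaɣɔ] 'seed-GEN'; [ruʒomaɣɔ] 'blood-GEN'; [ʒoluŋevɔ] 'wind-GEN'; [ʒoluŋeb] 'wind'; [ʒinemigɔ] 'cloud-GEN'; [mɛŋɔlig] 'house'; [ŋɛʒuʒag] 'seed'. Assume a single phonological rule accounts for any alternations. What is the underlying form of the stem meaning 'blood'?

/ruʒomaɣ/

The root 'blood' surfaces as [ruʒomaɣɔ] and [ruʒomag], with a stem-final [ɣ] ~ [g] alternation.
The stem 'cloud' ([ʒinemigɔ], [ʒinemig]) shows [g] unchanged in both environments, so [g] cannot be basic with [ɣ] derived before the GEN suffix.
The alternation reflects word-final hardening: voiced fricatives become stops word-finally. /ɣ/ is underlying.
The underlying form of 'blood' is therefore /ruʒomaɣ/.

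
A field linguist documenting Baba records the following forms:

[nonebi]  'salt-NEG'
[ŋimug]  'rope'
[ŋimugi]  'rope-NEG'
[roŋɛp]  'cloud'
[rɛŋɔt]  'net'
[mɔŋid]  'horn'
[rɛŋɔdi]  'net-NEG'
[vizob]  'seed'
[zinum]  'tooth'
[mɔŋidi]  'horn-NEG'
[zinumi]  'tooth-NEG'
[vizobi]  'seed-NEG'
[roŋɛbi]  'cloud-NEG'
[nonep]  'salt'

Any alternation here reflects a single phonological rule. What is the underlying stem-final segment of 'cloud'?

'cloud' shows [p] ~ [b] at the end of the stem ([roŋɛp] vs [roŋɛbi]).
The stem 'seed' ([vizob], [vizobi]) shows [b] unchanged in both environments, so [b] cannot be basic with [p] derived in isolation.
So /p/ is underlying, and a rule of intervocalic voicing — voiceless stops become voiced between vowels — gives [b].

/p/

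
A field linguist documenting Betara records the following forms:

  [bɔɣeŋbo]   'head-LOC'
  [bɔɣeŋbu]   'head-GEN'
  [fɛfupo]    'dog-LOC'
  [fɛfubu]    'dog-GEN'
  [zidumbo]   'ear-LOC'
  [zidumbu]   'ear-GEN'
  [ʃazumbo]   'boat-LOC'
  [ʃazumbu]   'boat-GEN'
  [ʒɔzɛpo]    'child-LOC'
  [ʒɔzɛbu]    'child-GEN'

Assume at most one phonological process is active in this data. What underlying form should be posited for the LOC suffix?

The LOC suffix surfaces as [-bo] and [-po], depending on the final segment of the stem.
The GEN suffix, which begins with [b], is invariant after every stem; so [b] is not altered by any rule here.
The LOC suffix is therefore /-po/ underlyingly, with post-nasal voicing: voiceless stops become voiced after a nasal.

/-po/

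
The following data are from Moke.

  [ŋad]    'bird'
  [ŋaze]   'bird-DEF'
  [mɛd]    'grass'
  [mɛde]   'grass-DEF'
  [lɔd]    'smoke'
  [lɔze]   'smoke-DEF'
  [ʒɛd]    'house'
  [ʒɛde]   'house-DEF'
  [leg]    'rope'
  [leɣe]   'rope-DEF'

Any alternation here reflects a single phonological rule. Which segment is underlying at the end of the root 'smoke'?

/z/

In [lɔd] and [lɔze] the final segment of 'smoke' alternates: [d] ~ [z].
But 'grass' keeps [d] in both environments ([mɛd], [mɛde]), so there is no rule changing /d/ to [z] before the DEF suffix.
The underlying segment must be /z/; voiced fricatives become stops word-finally, yielding [d] there.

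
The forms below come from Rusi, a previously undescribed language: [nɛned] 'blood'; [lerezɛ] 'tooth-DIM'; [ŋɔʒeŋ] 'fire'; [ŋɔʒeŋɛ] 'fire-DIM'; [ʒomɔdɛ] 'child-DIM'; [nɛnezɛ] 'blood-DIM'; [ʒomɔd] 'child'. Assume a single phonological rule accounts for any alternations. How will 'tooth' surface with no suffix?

The stem for 'blood' ends in [d] in [nɛned] but [z] in [nɛnezɛ].
But 'child' keeps [d] in both environments ([ʒomɔd], [ʒomɔdɛ]), so there is no rule changing /d/ to [z] before the DIM suffix.
The alternation reflects word-final hardening: voiced fricatives become stops word-finally. /z/ is underlying.
From [lerezɛ] the stem 'tooth' is /lerez/; word-finally this yields [lered].

[lered]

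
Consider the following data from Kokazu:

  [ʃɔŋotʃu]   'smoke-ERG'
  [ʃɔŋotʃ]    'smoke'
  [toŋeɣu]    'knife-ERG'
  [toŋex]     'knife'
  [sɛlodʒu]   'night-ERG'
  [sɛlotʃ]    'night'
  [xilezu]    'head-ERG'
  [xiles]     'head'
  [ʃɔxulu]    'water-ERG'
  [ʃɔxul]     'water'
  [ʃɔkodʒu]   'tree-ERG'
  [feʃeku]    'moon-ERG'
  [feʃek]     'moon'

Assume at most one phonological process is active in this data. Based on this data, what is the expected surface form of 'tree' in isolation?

[ʃɔkotʃ]

'night' shows [dʒ] ~ [tʃ] at the end of the stem ([sɛlodʒu] vs [sɛlotʃ]).
But 'smoke' keeps [tʃ] in both environments ([ʃɔŋotʃu], [ʃɔŋotʃ]), so there is no rule changing /tʃ/ to [dʒ] before the ERG suffix.
Therefore /dʒ/ is basic and [tʃ] is derived by word-final obstruent devoicing (voiced obstruents become voiceless word-finally).
From [ʃɔkodʒu] the stem 'tree' is /ʃɔkodʒ/; word-finally this yields [ʃɔkotʃ].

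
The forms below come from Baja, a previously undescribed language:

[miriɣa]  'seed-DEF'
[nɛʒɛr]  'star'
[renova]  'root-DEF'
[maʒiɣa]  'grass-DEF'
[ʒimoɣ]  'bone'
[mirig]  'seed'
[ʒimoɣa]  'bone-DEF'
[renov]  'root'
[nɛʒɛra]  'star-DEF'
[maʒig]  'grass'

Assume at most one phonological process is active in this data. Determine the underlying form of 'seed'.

/mirig/

The stem for 'seed' ends in [ɣ] in [miriɣa] but [g] in [mirig].
If /ɣ/ were underlying and a rule turned it into [g] in isolation, 'bone' would also alternate; but it has [ɣ] in both [ʒimoɣa] and [ʒimoɣ].
The underlying segment must be /g/; voiced stops become fricatives between vowels, yielding [ɣ] there.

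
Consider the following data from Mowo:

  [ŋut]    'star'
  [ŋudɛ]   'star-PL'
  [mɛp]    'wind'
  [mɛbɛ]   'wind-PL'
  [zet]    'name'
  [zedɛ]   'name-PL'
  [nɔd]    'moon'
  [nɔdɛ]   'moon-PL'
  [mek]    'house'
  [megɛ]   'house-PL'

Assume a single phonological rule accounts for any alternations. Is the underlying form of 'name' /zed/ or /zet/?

/zet/

'name' shows [t] ~ [d] at the end of the stem ([zet] vs [zedɛ]).
Compare 'moon', with invariant [d] in [nɔd] and [nɔdɛ]: an analysis with underlying /d/ and a rule producing [t] in isolation would wrongly predict alternation here too.
The alternation reflects intervocalic voicing: voiceless stops become voiced between vowels. /t/ is underlying.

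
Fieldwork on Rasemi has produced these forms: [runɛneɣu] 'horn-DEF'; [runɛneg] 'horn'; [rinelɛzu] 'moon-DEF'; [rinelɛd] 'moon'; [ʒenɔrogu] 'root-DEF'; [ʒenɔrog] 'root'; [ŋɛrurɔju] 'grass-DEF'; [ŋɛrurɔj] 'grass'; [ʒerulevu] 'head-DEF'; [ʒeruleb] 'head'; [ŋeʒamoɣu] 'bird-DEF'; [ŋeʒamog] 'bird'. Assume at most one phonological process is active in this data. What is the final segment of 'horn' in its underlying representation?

The stem for 'horn' ends in [ɣ] in [runɛneɣu] but [g] in [runɛneg].
But 'root' keeps [g] in both environments ([ʒenɔrogu], [ʒenɔrog]), so there is no rule changing /g/ to [ɣ] before the DEF suffix.
The alternation reflects word-final hardening: voiced fricatives become stops word-finally. /ɣ/ is underlying.

/ɣ/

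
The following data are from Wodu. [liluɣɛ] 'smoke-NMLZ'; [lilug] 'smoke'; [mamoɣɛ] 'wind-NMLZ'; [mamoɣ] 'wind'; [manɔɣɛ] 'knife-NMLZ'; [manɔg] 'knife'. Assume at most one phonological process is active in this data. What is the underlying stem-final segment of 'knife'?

/g/

The root 'knife' surfaces as [manɔɣɛ] and [manɔg], with a stem-final [ɣ] ~ [g] alternation.
But 'wind' keeps [ɣ] in both environments ([mamoɣɛ], [mamoɣ]), so there is no rule changing /ɣ/ to [g] in isolation.
The underlying segment must be /g/; voiced stops become fricatives between vowels, yielding [ɣ] there.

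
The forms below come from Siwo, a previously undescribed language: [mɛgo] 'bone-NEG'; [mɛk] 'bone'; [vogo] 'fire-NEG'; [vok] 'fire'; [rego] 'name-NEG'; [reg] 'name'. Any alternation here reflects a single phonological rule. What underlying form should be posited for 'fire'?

In [vogo] and [vok] the final segment of 'fire' alternates: [g] ~ [k].
But 'name' keeps [g] in both environments ([rego], [reg]), so there is no rule changing /g/ to [k] in isolation.
The alternation reflects intervocalic voicing: voiceless stops become voiced between vowels. /k/ is underlying.
Hence 'fire' is /vok/ underlyingly.

/vok/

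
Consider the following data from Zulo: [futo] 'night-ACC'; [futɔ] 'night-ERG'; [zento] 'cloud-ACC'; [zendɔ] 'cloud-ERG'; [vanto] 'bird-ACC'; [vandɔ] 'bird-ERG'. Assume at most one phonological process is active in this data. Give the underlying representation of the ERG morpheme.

/-dɔ/

The ERG morpheme has two allomorphs, [-dɔ] and [-tɔ].
By contrast the ACC suffix keeps its initial [t] throughout — that segment must be underlying.
The ERG suffix is therefore /-dɔ/ underlyingly, with post-vocalic devoicing: voiced stops become voiceless after a vowel.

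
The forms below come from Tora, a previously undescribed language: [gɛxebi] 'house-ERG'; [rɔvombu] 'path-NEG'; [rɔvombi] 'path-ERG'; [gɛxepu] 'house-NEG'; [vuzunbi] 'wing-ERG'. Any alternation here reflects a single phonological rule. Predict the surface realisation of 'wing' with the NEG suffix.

[vuzunbu]

The NEG morpheme has two allomorphs, [-bu] and [-pu].
By contrast the ERG suffix keeps its initial [b] throughout — that segment must be underlying.
So the underlying form is /-pu/, and voiceless stops become voiced after a nasal.
After 'wing', which ends in a nasal, the suffix surfaces as [-bu], giving [vuzunbu].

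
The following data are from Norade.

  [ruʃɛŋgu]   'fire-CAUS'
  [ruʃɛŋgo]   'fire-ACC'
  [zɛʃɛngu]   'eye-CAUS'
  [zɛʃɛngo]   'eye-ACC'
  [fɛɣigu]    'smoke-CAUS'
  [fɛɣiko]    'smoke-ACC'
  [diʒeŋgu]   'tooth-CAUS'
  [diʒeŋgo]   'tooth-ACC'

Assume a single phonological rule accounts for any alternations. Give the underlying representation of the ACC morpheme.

/-ko/

The ACC suffix surfaces as [-go] and [-ko], depending on the final segment of the stem.
The CAUS suffix, which begins with [g], is invariant after every stem; so [g] is not altered by any rule here.
The ACC suffix is therefore /-ko/ underlyingly, with post-nasal voicing: voiceless stops become voiced after a nasal.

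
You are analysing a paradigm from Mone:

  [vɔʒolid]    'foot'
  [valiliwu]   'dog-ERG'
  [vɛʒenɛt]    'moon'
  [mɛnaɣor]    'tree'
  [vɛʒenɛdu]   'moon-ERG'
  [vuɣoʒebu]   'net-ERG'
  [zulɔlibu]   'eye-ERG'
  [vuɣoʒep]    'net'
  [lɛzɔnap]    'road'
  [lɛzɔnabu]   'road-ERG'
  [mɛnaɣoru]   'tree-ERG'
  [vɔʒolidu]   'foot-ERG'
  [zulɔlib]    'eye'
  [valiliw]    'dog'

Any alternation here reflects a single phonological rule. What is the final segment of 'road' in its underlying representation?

'road' shows [p] ~ [b] at the end of the stem ([lɛzɔnap] vs [lɛzɔnabu]).
But 'eye' keeps [b] in both environments ([zulɔlib], [zulɔlibu]), so there is no rule changing /b/ to [p] in isolation.
Therefore /p/ is basic and [b] is derived by intervocalic voicing (voiceless stops become voiced between vowels).

/p/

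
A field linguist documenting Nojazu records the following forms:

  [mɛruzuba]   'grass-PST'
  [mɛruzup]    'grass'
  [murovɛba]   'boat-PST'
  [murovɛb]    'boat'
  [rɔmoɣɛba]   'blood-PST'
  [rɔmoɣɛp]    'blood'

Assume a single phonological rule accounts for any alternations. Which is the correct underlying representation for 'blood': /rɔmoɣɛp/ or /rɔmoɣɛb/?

'blood' shows [b] ~ [p] at the end of the stem ([rɔmoɣɛba] vs [rɔmoɣɛp]).
Compare 'boat', with invariant [b] in [murovɛba] and [murovɛb]: an analysis with underlying /b/ and a rule producing [p] in isolation would wrongly predict alternation here too.
The alternation reflects intervocalic voicing: voiceless stops become voiced between vowels. /p/ is underlying.

/rɔmoɣɛp/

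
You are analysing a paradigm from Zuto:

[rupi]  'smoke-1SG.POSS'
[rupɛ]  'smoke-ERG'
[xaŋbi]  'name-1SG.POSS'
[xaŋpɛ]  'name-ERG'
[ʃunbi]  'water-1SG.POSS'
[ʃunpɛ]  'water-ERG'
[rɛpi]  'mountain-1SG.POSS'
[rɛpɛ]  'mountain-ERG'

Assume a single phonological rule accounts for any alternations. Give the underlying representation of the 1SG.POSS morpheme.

/-bi/

The 1SG.POSS suffix surfaces as [-bi] and [-pi], depending on the final segment of the stem.
By contrast the ERG suffix keeps its initial [p] throughout — that segment must be underlying.
So the underlying form is /-bi/, and voiced stops become voiceless after a vowel.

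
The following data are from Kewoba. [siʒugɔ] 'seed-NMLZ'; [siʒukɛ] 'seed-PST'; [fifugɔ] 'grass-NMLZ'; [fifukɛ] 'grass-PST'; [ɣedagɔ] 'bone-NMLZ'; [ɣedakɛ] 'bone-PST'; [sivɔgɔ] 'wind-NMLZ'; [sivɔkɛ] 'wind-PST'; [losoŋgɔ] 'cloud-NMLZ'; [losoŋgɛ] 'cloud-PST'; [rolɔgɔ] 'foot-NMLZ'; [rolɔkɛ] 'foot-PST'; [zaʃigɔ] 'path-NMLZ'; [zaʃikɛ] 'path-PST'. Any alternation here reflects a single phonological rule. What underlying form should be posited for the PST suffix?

/-kɛ/

The PST suffix surfaces as [-gɛ] and [-kɛ], depending on the final segment of the stem.
The NMLZ suffix, which begins with [g], is invariant after every stem; so [g] is not altered by any rule here.
So the underlying form is /-kɛ/, and voiceless stops become voiced after a nasal.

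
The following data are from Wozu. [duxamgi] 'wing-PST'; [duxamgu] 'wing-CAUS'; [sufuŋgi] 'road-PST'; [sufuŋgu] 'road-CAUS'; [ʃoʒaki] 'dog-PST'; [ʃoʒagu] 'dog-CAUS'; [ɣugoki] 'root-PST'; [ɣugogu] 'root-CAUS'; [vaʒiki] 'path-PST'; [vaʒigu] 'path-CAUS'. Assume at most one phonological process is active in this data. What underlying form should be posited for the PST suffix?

The PST suffix surfaces as [-gi] and [-ki], depending on the final segment of the stem.
By contrast the CAUS suffix keeps its initial [g] throughout — that segment must be underlying.
So the underlying form is /-ki/, and voiceless stops become voiced after a nasal.

/-ki/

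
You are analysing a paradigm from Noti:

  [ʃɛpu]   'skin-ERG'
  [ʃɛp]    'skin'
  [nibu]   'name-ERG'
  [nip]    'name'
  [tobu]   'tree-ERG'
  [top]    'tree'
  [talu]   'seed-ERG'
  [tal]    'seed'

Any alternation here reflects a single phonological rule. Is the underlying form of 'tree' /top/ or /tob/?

/tob/

In [tobu] and [top] the final segment of 'tree' alternates: [b] ~ [p].
But 'skin' keeps [p] in both environments ([ʃɛpu], [ʃɛp]), so there is no rule changing /p/ to [b] before the ERG suffix.
The alternation reflects word-final obstruent devoicing: voiced obstruents become voiceless word-finally. /b/ is underlying.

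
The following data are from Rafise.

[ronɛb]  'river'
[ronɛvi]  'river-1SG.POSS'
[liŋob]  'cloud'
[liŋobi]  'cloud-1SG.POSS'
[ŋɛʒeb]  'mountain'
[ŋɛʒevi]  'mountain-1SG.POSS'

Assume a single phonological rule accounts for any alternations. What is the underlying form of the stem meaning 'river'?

In [ronɛb] and [ronɛvi] the final segment of 'river' alternates: [b] ~ [v].
The stem 'cloud' ([liŋob], [liŋobi]) shows [b] unchanged in both environments, so [b] cannot be basic with [v] derived before the 1SG.POSS suffix.
Therefore /v/ is basic and [b] is derived by word-final hardening (voiced fricatives become stops word-finally).
So 'river' = /ronɛv/.

/ronɛv/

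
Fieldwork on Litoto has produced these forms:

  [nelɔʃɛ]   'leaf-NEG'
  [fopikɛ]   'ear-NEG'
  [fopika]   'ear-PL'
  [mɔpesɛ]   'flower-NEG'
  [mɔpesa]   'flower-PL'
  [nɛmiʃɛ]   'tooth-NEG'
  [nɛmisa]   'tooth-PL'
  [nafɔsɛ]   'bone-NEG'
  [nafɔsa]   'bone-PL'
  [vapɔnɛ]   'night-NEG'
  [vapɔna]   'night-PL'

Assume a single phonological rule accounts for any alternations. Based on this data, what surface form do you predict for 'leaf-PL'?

The root 'tooth' surfaces as [nɛmiʃɛ] and [nɛmisa], with a stem-final [ʃ] ~ [s] alternation.
If /s/ were underlying and a rule turned it into [ʃ] before the NEG suffix, 'flower' would also alternate; but it has [s] in both [mɔpesɛ] and [mɔpesa].
The alternation reflects depalatalization: palato-alveolar /ʃ/ becomes [s] when no front vowel follows. /ʃ/ is underlying.
From [nelɔʃɛ] the stem 'leaf' is /nelɔʃ/; when no front vowel follows this yields [nelɔsa].

[nelɔsa]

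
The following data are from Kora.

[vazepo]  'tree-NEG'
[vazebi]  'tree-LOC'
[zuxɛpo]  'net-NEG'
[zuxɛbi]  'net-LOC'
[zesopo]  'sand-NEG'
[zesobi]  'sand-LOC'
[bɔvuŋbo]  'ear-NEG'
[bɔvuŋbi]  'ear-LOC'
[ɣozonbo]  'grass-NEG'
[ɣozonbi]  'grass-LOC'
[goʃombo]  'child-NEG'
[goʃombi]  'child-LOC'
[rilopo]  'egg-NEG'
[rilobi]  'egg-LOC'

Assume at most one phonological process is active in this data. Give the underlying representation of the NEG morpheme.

The NEG suffix surfaces as [-bo] and [-po], depending on the final segment of the stem.
The LOC suffix, which begins with [b], is invariant after every stem; so [b] is not altered by any rule here.
So the underlying form is /-po/, and voiceless stops become voiced after a nasal.

/-po/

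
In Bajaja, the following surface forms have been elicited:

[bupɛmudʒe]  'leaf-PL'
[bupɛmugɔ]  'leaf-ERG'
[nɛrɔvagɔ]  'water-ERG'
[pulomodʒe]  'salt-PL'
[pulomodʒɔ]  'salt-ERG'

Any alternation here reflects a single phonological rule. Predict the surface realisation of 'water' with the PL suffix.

[nɛrɔvadʒe]

In [bupɛmudʒe] and [bupɛmugɔ] the final segment of 'leaf' alternates: [dʒ] ~ [g].
But 'salt' keeps [dʒ] in both environments ([pulomodʒe], [pulomodʒɔ]), so there is no rule changing /dʒ/ to [g] before the ERG suffix.
The underlying segment must be /g/; /g/ becomes palato-alveolar [dʒ] before a front vowel, yielding [dʒ] there.
From [nɛrɔvagɔ] the stem 'water' is /nɛrɔvag/; before a front vowel this yields [nɛrɔvadʒe].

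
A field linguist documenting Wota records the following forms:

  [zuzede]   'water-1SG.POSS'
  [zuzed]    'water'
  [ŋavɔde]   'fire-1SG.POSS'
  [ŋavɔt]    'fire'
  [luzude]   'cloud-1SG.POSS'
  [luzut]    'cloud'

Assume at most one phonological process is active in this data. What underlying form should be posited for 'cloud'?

In [luzude] and [luzut] the final segment of 'cloud' alternates: [d] ~ [t].
If /d/ were underlying and a rule turned it into [t] in isolation, 'water' would also alternate; but it has [d] in both [zuzede] and [zuzed].
The alternation reflects intervocalic voicing: voiceless stops become voiced between vowels. /t/ is underlying.

/luzut/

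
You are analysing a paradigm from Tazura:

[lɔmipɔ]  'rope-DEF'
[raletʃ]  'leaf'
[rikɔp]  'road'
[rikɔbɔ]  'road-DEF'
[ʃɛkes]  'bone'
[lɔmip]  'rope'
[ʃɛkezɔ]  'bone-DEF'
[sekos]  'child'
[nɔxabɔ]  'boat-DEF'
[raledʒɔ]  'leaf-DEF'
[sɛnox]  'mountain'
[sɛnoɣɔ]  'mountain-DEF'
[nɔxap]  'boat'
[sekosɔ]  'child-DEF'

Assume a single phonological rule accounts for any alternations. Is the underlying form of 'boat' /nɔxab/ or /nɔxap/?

/nɔxab/

'boat' shows [p] ~ [b] at the end of the stem ([nɔxap] vs [nɔxabɔ]).
But 'rope' keeps [p] in both environments ([lɔmip], [lɔmipɔ]), so there is no rule changing /p/ to [b] before the DEF suffix.
Therefore /b/ is basic and [p] is derived by word-final obstruent devoicing (voiced obstruents become voiceless word-finally).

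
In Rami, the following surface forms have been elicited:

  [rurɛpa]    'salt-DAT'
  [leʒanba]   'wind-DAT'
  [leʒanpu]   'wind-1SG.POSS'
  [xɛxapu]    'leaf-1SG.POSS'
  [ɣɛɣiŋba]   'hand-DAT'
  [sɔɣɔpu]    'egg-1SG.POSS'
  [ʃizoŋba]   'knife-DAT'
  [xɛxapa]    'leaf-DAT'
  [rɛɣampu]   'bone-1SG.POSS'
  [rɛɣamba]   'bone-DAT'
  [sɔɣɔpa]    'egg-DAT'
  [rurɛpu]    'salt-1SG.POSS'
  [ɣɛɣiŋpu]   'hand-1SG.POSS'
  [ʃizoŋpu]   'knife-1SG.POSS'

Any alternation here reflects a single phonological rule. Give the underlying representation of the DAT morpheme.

/-ba/

The DAT suffix surfaces as [-ba] and [-pa], depending on the final segment of the stem.
The 1SG.POSS suffix, which begins with [p], is invariant after every stem; so [p] is not altered by any rule here.
The DAT suffix is therefore /-ba/ underlyingly, with post-vocalic devoicing: voiced stops become voiceless after a vowel.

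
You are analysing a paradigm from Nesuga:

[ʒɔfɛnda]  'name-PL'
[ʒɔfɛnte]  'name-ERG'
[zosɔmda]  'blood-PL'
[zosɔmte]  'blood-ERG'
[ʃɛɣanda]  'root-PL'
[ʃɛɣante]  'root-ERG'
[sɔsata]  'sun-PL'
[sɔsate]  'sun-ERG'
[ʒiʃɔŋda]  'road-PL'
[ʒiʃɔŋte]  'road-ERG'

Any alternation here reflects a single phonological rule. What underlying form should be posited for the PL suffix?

/-da/

The PL suffix surfaces as [-da] and [-ta], depending on the final segment of the stem.
The ERG suffix, which begins with [t], is invariant after every stem; so [t] is not altered by any rule here.
The PL suffix is therefore /-da/ underlyingly, with post-vocalic devoicing: voiced stops become voiceless after a vowel.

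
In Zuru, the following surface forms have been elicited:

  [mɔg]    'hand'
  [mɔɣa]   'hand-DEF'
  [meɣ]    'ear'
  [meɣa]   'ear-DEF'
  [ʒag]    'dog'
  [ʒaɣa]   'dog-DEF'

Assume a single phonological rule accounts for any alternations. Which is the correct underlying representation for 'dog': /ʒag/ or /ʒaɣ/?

/ʒag/

In [ʒag] and [ʒaɣa] the final segment of 'dog' alternates: [g] ~ [ɣ].
If /ɣ/ were underlying and a rule turned it into [g] in isolation, 'ear' would also alternate; but it has [ɣ] in both [meɣ] and [meɣa].
Therefore /g/ is basic and [ɣ] is derived by intervocalic spirantization (voiced stops become fricatives between vowels).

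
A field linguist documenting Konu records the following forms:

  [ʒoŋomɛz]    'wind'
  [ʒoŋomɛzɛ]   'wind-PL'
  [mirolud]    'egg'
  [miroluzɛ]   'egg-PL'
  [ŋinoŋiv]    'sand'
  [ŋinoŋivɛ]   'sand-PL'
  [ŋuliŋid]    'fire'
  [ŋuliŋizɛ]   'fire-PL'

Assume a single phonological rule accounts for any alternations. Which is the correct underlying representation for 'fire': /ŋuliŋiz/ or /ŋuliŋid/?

/ŋuliŋid/

The stem for 'fire' ends in [d] in [ŋuliŋid] but [z] in [ŋuliŋizɛ].
If /z/ were underlying and a rule turned it into [d] in isolation, 'wind' would also alternate; but it has [z] in both [ʒoŋomɛz] and [ʒoŋomɛzɛ].
The alternation reflects intervocalic spirantization: voiced stops become fricatives between vowels. /d/ is underlying.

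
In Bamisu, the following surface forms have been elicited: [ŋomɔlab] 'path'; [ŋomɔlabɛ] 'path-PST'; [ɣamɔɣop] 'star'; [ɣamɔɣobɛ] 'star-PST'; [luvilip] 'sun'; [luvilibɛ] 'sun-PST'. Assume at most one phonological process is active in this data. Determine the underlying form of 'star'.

/ɣamɔɣop/

'star' shows [p] ~ [b] at the end of the stem ([ɣamɔɣop] vs [ɣamɔɣobɛ]).
The stem 'path' ([ŋomɔlab], [ŋomɔlabɛ]) shows [b] unchanged in both environments, so [b] cannot be basic with [p] derived in isolation.
The alternation reflects intervocalic voicing: voiceless stops become voiced between vowels. /p/ is underlying.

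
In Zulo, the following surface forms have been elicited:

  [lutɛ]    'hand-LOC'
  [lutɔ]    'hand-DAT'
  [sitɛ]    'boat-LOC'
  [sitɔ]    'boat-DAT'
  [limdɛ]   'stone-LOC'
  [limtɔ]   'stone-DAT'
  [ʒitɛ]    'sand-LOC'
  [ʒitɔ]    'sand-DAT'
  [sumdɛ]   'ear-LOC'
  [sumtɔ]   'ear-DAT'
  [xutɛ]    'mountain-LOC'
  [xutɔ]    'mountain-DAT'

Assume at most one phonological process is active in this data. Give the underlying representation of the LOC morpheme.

The LOC suffix surfaces as [-dɛ] and [-tɛ], depending on the final segment of the stem.
The DAT suffix, which begins with [t], is invariant after every stem; so [t] is not altered by any rule here.
The LOC suffix is therefore /-dɛ/ underlyingly, with post-vocalic devoicing: voiced stops become voiceless after a vowel.

/-dɛ/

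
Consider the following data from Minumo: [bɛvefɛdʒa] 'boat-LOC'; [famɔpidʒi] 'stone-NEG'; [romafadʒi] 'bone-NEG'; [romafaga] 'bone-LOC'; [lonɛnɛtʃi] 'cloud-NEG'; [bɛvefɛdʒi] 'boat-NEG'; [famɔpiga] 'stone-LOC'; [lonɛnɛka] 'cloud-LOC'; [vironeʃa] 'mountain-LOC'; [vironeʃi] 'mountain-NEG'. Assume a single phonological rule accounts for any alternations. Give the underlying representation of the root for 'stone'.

/famɔpig/

In [famɔpiga] and [famɔpidʒi] the final segment of 'stone' alternates: [g] ~ [dʒ].
But 'boat' keeps [dʒ] in both environments ([bɛvefɛdʒa], [bɛvefɛdʒi]), so there is no rule changing /dʒ/ to [g] before the LOC suffix.
The alternation reflects palatalization before a front vowel: /k/ and /g/ become palato-alveolar [tʃ] and [dʒ] before a front vowel. /g/ is underlying.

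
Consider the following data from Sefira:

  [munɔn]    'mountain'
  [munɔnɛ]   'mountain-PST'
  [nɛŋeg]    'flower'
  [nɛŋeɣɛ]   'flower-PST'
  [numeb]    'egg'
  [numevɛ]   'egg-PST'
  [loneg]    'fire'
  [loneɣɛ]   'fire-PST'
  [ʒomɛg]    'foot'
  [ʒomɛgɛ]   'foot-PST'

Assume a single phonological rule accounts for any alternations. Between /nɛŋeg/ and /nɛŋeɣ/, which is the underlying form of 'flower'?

/nɛŋeɣ/

'flower' shows [g] ~ [ɣ] at the end of the stem ([nɛŋeg] vs [nɛŋeɣɛ]).
But 'foot' keeps [g] in both environments ([ʒomɛg], [ʒomɛgɛ]), so there is no rule changing /g/ to [ɣ] before the PST suffix.
The underlying segment must be /ɣ/; voiced fricatives become stops word-finally, yielding [g] there.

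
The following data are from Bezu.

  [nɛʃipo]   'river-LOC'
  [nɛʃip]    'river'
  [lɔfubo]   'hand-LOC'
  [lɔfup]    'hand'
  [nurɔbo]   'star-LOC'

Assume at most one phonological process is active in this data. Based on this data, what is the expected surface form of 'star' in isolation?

The stem for 'hand' ends in [b] in [lɔfubo] but [p] in [lɔfup].
But 'river' keeps [p] in both environments ([nɛʃipo], [nɛʃip]), so there is no rule changing /p/ to [b] before the LOC suffix.
So /b/ is underlying, and a rule of word-final obstruent devoicing — voiced obstruents become voiceless word-finally — gives [p].
The one attested form of 'star', [nurɔbo], shows underlying /nurɔb/. Applying the same rule word-finally gives [nurɔp].

[nurɔp]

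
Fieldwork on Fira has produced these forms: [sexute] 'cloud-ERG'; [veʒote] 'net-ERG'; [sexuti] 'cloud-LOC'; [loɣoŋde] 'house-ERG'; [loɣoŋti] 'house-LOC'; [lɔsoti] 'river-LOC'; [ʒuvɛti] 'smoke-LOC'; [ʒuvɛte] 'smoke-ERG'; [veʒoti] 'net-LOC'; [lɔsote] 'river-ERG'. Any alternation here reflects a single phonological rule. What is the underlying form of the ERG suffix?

/-de/

The ERG suffix surfaces as [-de] and [-te], depending on the final segment of the stem.
By contrast the LOC suffix keeps its initial [t] throughout — that segment must be underlying.
So the underlying form is /-de/, and voiced stops become voiceless after a vowel.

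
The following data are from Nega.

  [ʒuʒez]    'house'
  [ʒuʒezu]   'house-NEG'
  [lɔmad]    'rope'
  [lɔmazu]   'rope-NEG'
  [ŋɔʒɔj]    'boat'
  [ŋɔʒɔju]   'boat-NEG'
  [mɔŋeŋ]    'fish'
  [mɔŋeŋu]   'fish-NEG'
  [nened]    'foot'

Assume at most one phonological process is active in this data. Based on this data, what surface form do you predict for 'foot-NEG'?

The stem for 'rope' ends in [d] in [lɔmad] but [z] in [lɔmazu].
Compare 'house', with invariant [z] in [ʒuʒez] and [ʒuʒezu]: an analysis with underlying /z/ and a rule producing [d] in isolation would wrongly predict alternation here too.
So /d/ is underlying, and a rule of intervocalic spirantization — voiced stops become fricatives between vowels — gives [z].
From [nened] the stem 'foot' is /nened/; between vowels this yields [nenezu].

[nenezu]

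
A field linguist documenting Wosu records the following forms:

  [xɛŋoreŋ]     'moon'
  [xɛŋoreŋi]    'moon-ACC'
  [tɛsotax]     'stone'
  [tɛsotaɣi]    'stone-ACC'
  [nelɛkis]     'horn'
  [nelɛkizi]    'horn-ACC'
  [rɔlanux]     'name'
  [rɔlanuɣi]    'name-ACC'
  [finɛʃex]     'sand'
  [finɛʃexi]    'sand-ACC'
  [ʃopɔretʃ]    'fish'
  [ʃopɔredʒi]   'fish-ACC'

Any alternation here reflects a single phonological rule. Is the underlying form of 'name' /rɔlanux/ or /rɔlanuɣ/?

/rɔlanuɣ/

The stem for 'name' ends in [x] in [rɔlanux] but [ɣ] in [rɔlanuɣi].
If /x/ were underlying and a rule turned it into [ɣ] before the ACC suffix, 'sand' would also alternate; but it has [x] in both [finɛʃex] and [finɛʃexi].
Therefore /ɣ/ is basic and [x] is derived by word-final obstruent devoicing (voiced obstruents become voiceless word-finally).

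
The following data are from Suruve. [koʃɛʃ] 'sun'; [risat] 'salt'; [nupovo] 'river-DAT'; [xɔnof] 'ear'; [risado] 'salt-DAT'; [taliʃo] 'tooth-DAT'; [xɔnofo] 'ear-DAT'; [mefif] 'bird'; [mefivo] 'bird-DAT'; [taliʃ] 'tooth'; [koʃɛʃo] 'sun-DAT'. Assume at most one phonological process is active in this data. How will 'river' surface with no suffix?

The root 'bird' surfaces as [mefif] and [mefivo], with a stem-final [f] ~ [v] alternation.
But 'ear' keeps [f] in both environments ([xɔnof], [xɔnofo]), so there is no rule changing /f/ to [v] before the DAT suffix.
The underlying segment must be /v/; voiced obstruents become voiceless word-finally, yielding [f] there.
The one attested form of 'river', [nupovo], shows underlying /nupov/. Applying the same rule word-finally gives [nupof].

[nupof]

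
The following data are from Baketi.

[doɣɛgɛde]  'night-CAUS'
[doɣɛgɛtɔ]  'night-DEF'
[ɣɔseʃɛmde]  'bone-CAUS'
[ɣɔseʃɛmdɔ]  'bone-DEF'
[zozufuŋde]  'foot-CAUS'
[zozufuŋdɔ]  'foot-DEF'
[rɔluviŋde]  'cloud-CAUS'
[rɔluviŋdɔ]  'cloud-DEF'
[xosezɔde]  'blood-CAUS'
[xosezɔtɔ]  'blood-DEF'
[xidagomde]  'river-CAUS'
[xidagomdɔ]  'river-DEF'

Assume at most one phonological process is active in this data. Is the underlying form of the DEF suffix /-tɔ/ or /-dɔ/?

The DEF morpheme has two allomorphs, [-dɔ] and [-tɔ].
The CAUS suffix, which begins with [d], is invariant after every stem; so [d] is not altered by any rule here.
The DEF suffix is therefore /-tɔ/ underlyingly, with post-nasal voicing: voiceless stops become voiced after a nasal.

/-tɔ/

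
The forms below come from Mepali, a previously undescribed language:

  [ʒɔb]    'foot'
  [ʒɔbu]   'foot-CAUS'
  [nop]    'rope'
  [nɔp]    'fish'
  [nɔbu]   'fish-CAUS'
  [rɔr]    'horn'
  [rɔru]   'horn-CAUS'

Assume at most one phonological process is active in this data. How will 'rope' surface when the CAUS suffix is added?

[nobu]

The stem for 'fish' ends in [p] in [nɔp] but [b] in [nɔbu].
If /b/ were underlying and a rule turned it into [p] in isolation, 'foot' would also alternate; but it has [b] in both [ʒɔb] and [ʒɔbu].
Therefore /p/ is basic and [b] is derived by intervocalic voicing (voiceless stops become voiced between vowels).
From [nop] the stem 'rope' is /nop/; between vowels this yields [nobu].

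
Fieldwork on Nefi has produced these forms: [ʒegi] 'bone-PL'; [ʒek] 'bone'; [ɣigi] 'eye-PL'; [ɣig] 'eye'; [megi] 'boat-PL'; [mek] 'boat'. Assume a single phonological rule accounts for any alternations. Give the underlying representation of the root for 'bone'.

The stem for 'bone' ends in [g] in [ʒegi] but [k] in [ʒek].
But 'eye' keeps [g] in both environments ([ɣigi], [ɣig]), so there is no rule changing /g/ to [k] in isolation.
The alternation reflects intervocalic voicing: voiceless stops become voiced between vowels. /k/ is underlying.
The underlying form of 'bone' is therefore /ʒek/.

/ʒek/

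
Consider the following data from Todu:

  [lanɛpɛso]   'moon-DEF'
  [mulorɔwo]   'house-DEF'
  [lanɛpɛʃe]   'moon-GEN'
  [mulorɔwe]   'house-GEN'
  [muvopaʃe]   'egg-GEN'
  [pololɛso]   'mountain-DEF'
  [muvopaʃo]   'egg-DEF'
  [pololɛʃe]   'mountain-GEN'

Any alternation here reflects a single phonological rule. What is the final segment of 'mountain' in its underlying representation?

/s/

The stem for 'mountain' ends in [ʃ] in [pololɛʃe] but [s] in [pololɛso].
Compare 'egg', with invariant [ʃ] in [muvopaʃe] and [muvopaʃo]: an analysis with underlying /ʃ/ and a rule producing [s] before the DEF suffix would wrongly predict alternation here too.
The underlying segment must be /s/; /s/ becomes palato-alveolar [ʃ] before a front vowel, yielding [ʃ] there.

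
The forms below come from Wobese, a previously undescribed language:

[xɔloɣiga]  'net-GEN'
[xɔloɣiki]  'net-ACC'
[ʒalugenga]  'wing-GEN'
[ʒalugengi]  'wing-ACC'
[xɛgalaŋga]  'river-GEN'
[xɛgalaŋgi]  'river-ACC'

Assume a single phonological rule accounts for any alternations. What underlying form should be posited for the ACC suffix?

/-ki/

The ACC morpheme has two allomorphs, [-gi] and [-ki].
The GEN suffix, which begins with [g], is invariant after every stem; so [g] is not altered by any rule here.
So the underlying form is /-ki/, and voiceless stops become voiced after a nasal.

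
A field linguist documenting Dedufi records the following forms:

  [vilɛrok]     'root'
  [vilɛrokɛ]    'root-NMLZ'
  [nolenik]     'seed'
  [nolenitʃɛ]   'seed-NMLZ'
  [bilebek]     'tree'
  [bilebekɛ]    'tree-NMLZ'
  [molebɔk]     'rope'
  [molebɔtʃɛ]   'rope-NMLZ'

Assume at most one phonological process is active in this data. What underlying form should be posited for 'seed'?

/nolenitʃ/

The root 'seed' surfaces as [nolenik] and [nolenitʃɛ], with a stem-final [k] ~ [tʃ] alternation.
The stem 'tree' ([bilebek], [bilebekɛ]) shows [k] unchanged in both environments, so [k] cannot be basic with [tʃ] derived before the NMLZ suffix.
The alternation reflects depalatalization: palato-alveolar /tʃ/ becomes [k] when no front vowel follows. /tʃ/ is underlying.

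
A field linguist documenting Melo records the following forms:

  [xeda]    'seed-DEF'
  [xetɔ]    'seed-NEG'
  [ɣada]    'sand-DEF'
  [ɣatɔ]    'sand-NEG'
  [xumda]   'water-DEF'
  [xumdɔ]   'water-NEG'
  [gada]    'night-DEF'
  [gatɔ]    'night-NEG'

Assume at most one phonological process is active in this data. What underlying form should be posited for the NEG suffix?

The NEG suffix surfaces as [-dɔ] and [-tɔ], depending on the final segment of the stem.
The DEF suffix, which begins with [d], is invariant after every stem; so [d] is not altered by any rule here.
The NEG suffix is therefore /-tɔ/ underlyingly, with post-nasal voicing: voiceless stops become voiced after a nasal.

/-tɔ/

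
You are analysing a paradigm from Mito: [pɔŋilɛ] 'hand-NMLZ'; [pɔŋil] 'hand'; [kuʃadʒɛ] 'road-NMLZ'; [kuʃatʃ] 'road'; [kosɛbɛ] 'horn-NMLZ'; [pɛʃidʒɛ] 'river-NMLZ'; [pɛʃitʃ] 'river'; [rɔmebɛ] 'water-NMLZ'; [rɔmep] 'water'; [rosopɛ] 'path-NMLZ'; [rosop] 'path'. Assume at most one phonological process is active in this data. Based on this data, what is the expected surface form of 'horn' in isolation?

In [rɔmebɛ] and [rɔmep] the final segment of 'water' alternates: [b] ~ [p].
Compare 'path', with invariant [p] in [rosopɛ] and [rosop]: an analysis with underlying /p/ and a rule producing [b] before the NMLZ suffix would wrongly predict alternation here too.
Therefore /b/ is basic and [p] is derived by word-final obstruent devoicing (voiced obstruents become voiceless word-finally).
From [kosɛbɛ] the stem 'horn' is /kosɛb/; word-finally this yields [kosɛp].

[kosɛp]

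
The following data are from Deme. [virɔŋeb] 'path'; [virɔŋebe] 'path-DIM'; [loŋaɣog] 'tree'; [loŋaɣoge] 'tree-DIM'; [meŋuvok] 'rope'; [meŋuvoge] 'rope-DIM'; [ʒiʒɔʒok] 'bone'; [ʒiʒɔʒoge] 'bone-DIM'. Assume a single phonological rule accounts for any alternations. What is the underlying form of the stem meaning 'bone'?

/ʒiʒɔʒok/

The stem for 'bone' ends in [k] in [ʒiʒɔʒok] but [g] in [ʒiʒɔʒoge].
If /g/ were underlying and a rule turned it into [k] in isolation, 'tree' would also alternate; but it has [g] in both [loŋaɣog] and [loŋaɣoge].
The alternation reflects intervocalic voicing: voiceless stops become voiced between vowels. /k/ is underlying.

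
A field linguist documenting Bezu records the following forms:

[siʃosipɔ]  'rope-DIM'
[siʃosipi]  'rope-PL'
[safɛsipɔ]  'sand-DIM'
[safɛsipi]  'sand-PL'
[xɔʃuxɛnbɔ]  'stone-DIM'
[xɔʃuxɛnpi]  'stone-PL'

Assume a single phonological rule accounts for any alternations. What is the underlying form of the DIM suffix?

/-bɔ/

The DIM suffix surfaces as [-bɔ] and [-pɔ], depending on the final segment of the stem.
The PL suffix, which begins with [p], is invariant after every stem; so [p] is not altered by any rule here.
The DIM suffix is therefore /-bɔ/ underlyingly, with post-vocalic devoicing: voiced stops become voiceless after a vowel.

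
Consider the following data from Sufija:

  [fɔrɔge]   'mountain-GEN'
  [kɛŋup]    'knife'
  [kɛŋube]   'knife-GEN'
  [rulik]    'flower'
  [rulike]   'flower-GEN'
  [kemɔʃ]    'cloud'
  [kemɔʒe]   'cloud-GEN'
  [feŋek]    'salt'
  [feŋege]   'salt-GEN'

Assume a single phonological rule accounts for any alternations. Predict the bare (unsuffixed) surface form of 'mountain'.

[fɔrɔk]

In [feŋek] and [feŋege] the final segment of 'salt' alternates: [k] ~ [g].
If /k/ were underlying and a rule turned it into [g] before the GEN suffix, 'flower' would also alternate; but it has [k] in both [rulik] and [rulike].
Therefore /g/ is basic and [k] is derived by word-final obstruent devoicing (voiced obstruents become voiceless word-finally).
From [fɔrɔge] the stem 'mountain' is /fɔrɔg/; word-finally this yields [fɔrɔk].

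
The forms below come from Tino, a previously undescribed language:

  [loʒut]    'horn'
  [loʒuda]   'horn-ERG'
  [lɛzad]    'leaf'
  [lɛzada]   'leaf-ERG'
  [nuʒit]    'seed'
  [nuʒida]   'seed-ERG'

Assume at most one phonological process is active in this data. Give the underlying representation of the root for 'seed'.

In [nuʒit] and [nuʒida] the final segment of 'seed' alternates: [t] ~ [d].
If /d/ were underlying and a rule turned it into [t] in isolation, 'leaf' would also alternate; but it has [d] in both [lɛzad] and [lɛzada].
The alternation reflects intervocalic voicing: voiceless stops become voiced between vowels. /t/ is underlying.
Hence 'seed' is /nuʒit/ underlyingly.

/nuʒit/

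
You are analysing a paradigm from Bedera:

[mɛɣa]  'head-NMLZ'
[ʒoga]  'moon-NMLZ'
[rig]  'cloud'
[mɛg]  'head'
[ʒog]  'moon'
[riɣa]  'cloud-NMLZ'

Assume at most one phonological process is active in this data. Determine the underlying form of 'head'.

/mɛɣ/

The stem for 'head' ends in [ɣ] in [mɛɣa] but [g] in [mɛg].
But 'moon' keeps [g] in both environments ([ʒoga], [ʒog]), so there is no rule changing /g/ to [ɣ] before the NMLZ suffix.
Therefore /ɣ/ is basic and [g] is derived by word-final hardening (voiced fricatives become stops word-finally).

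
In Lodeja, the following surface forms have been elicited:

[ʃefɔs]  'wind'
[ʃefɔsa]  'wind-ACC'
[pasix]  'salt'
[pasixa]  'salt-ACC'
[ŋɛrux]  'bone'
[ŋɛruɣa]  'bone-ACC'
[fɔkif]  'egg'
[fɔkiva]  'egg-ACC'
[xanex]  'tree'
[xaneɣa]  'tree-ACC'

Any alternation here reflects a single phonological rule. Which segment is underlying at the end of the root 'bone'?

/ɣ/

The stem for 'bone' ends in [x] in [ŋɛrux] but [ɣ] in [ŋɛruɣa].
Compare 'salt', with invariant [x] in [pasix] and [pasixa]: an analysis with underlying /x/ and a rule producing [ɣ] before the ACC suffix would wrongly predict alternation here too.
Therefore /ɣ/ is basic and [x] is derived by word-final obstruent devoicing (voiced obstruents become voiceless word-finally).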